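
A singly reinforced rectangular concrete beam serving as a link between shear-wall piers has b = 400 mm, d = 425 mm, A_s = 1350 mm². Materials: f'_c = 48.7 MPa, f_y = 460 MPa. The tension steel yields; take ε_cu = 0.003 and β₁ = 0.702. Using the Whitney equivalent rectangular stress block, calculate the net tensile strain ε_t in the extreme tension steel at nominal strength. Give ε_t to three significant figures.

ε_t ≈ 0.0209

a = A_s f_y/(0.85 f'_c b) = 37.50 mm.
β₁ = 0.702, so c = a/β₁ = 37.50/0.702 = 53.42 mm.
From the linear strain diagram with ε_cu = 0.003: ε_t = 0.003 (d − c)/c = 0.003 × (425 − 53.42)/53.42 = 0.0209.
Since ε_t ≥ 0.005, the section is tension-controlled.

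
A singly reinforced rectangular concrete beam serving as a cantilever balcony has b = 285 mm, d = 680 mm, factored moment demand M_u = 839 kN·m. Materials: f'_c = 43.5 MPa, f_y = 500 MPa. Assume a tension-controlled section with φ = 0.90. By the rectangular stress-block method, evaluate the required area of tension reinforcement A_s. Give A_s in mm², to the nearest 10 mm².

A_s ≈ 3070 mm²

M_n = M_u/φ = 839/0.90 = 932.222 kN·m.
With M_n = 0.85 f'_c a b (d − a/2), solve the quadratic for a:
a = d − √(d² − 2M_n/(0.85 f'_c b)) = 680 − √(680² − 2 × 932.222×10⁶/(0.85 × 43.5 × 285)) = 145.70 mm.
A_s = 0.85 f'_c a b / f_y = 0.85 × 43.5 × 145.70 × 285 / 500 = 3070.7 mm².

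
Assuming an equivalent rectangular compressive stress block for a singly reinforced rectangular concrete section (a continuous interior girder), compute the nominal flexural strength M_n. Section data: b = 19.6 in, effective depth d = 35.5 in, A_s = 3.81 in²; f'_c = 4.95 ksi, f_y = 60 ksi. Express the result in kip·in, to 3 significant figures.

T = A_s f_y = 3.81 × 60 = 228.6 kips.
a = T/(0.85 f'_c b) = 228.6/(0.85 × 4.95 × 19.6) = 2.772 in.
M_n = T(d − a/2) = 228.6 × (35.5 − 1.386) = 7798.5 kip·in.

M_n ≈ 7800 kip·in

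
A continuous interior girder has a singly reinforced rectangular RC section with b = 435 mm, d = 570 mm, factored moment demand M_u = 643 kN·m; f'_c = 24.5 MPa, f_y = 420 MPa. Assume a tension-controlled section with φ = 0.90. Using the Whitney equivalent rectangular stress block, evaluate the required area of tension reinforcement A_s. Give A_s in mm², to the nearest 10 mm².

A_s ≈ 3480 mm²

M_n = M_u/φ = 643/0.90 = 714.444 kN·m.
With M_n = 0.85 f'_c a b (d − a/2), solve the quadratic for a:
a = d − √(d² − 2M_n/(0.85 f'_c b)) = 570 − √(570² − 2 × 714.444×10⁶/(0.85 × 24.5 × 435)) = 161.14 mm.
A_s = 0.85 f'_c a b / f_y = 0.85 × 24.5 × 161.14 × 435 / 420 = 3475.6 mm².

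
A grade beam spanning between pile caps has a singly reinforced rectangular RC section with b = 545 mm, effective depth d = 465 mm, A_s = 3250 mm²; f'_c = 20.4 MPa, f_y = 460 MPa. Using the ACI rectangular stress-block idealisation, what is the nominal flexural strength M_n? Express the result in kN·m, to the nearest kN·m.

M_n ≈ 577 kN·m

T = A_s f_y = 3250 × 460 = 1495000 N = 1495 kN.
From C = T: a = T/(0.85 f'_c b) = 1495000/(0.85 × 20.4 × 545) = 158.20 mm.
M_n = T(d − a/2) = 1495 kN × (465 − 79.1) mm = 576.92 kN·m.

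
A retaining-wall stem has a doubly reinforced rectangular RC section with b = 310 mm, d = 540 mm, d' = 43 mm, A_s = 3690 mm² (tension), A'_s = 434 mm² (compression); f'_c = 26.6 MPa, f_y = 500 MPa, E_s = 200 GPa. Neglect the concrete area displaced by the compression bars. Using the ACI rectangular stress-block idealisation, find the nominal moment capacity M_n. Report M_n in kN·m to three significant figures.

M_n ≈ 798 kN·m

Assume both tension and compression steel yield.
Net tension couple steel: A_s − A'_s = 3256 mm².
a = (A_s − A'_s) f_y / (0.85 f'_c b) = 1628000/(0.85 × 26.6 × 310) = 232.27 mm.
c = a/β₁ = 232.27/0.85 = 273.26 mm; ε'_s = 0.003(c − d')/c = 0.0025 ≥ f_y/E_s = 0.0025, so compression steel does yield.
M_n = (A_s − A'_s) f_y (d − a/2) + A'_s f_y (d − d') = [1628000 × (540 − 116.135) + 217000 × (540 − 43)] × 10⁻⁶ = 690.05 + 107.85 = 797.90 kN·m.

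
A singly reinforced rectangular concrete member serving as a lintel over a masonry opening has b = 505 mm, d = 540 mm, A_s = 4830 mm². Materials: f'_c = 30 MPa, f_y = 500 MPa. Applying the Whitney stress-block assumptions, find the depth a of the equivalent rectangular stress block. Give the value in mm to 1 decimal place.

a ≈ 187.5 mm

T = A_s f_y = 4830 × 500 = 2415000 N = 2415 kN.
Setting C = 0.85 f'_c a b equal to T: a = 2415000/(0.85 × 30 × 505) = 187.5 mm.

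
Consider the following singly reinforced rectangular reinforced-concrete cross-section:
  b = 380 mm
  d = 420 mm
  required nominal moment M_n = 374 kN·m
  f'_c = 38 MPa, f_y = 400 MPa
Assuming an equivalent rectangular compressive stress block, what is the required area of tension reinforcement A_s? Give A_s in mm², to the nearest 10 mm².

A_s ≈ 2460 mm²

With M_n = 0.85 f'_c a b (d − a/2), solve the quadratic for a:
a = d − √(d² − 2M_n/(0.85 f'_c b)) = 420 − √(420² − 2 × 374×10⁶/(0.85 × 38 × 380)) = 80.21 mm.
A_s = 0.85 f'_c a b / f_y = 0.85 × 38 × 80.21 × 380 / 400 = 2461.2 mm².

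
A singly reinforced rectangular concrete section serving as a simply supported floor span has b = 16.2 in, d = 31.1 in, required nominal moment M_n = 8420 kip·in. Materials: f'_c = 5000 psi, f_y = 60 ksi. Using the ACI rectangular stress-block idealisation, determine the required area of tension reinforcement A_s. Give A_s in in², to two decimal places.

A_s ≈ 4.84 in²

From M_n = 0.85 f'_c a b (d − a/2):
a = d − √(d² − 2M_n/(0.85 f'_c b)) = 31.1 − √(31.1² − 2 × 8420/(0.85 × 5 × 16.2)) = 4.218 in.
A_s = 0.85 f'_c a b / f_y = 0.85 × 5 × 4.218 × 16.2 / 60 = 4.840 in².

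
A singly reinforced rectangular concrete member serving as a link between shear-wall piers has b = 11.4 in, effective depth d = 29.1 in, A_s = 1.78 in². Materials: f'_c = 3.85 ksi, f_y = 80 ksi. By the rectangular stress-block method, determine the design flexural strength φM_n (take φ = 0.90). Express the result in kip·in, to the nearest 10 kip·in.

φM_n ≈ 3480 kip·in

T = A_s f_y = 1.78 × 80 = 142.4 kips.
a = T/(0.85 f'_c b) = 142.4/(0.85 × 3.85 × 11.4) = 3.817 in.
M_n = T(d − a/2) = 142.4 × (29.1 − 1.9085) = 3872.1 kip·in.
φM_n = 0.90 × 3872.1 = 3484.9 kip·in.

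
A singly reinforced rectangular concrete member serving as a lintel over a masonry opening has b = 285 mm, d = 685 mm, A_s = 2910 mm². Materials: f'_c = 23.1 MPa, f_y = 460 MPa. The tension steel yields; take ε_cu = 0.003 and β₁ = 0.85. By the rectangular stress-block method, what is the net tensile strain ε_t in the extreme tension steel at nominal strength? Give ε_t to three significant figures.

ε_t ≈ 0.00430

a = A_s f_y/(0.85 f'_c b) = 239.21 mm.
β₁ = 0.85, so c = a/β₁ = 239.21/0.85 = 281.42 mm.
From the linear strain diagram with ε_cu = 0.003: ε_t = 0.003 (d − c)/c = 0.003 × (685 − 281.42)/281.42 = 0.00430.
ε_t is between 0.004 and 0.005 — transition zone.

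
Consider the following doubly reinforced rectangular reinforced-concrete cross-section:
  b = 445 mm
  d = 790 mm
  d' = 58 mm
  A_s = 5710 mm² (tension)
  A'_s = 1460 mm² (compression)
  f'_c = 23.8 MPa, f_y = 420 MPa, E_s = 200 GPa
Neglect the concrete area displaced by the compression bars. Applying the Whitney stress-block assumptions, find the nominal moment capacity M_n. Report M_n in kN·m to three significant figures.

M_n ≈ 1680 kN·m

Assume both tension and compression steel yield.
Net tension couple steel: A_s − A'_s = 4250 mm².
a = (A_s − A'_s) f_y / (0.85 f'_c b) = 1785000/(0.85 × 23.8 × 445) = 198.28 mm.
c = a/β₁ = 198.28/0.85 = 233.27 mm; ε'_s = 0.003(c − d')/c = 0.0023 ≥ f_y/E_s = 0.0021, so compression steel does yield.
M_n = (A_s − A'_s) f_y (d − a/2) + A'_s f_y (d − d') = [1785000 × (790 − 99.14) + 613200 × (790 − 58)] × 10⁻⁶ = 1233.19 + 448.86 = 1682.05 kN·m.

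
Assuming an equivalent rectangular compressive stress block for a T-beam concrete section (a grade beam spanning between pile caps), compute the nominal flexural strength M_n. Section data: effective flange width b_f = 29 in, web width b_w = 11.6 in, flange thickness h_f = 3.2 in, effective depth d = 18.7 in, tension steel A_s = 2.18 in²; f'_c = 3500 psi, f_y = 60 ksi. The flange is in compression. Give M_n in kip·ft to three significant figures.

M_n ≈ 196 kip·ft

Tension: T = A_s f_y = 2.18 × 60 = 130.8 kips.
Try a within the flange: a = T/(0.85 f'_c b_f) = 130.8/(0.85 × 3.5 × 29) = 1.516 in.
Since a = 1.516 ≤ h_f = 3.2 in, the stress block lies entirely in the flange; analyse as a rectangular beam of width b_f.
M_n = T(d − a/2) = 130.8 × (18.7 − 0.758) = 2346.8 kip·in.
M_n = 2346.8/12 = 195.57 kip·ft.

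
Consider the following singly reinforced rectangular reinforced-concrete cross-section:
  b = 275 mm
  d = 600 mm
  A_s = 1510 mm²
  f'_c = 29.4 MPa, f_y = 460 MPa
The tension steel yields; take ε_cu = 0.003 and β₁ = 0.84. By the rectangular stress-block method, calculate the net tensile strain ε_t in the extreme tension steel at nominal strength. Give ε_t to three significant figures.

a = A_s f_y/(0.85 f'_c b) = 101.07 mm.
β₁ = 0.84, so c = a/β₁ = 101.07/0.84 = 120.32 mm.
From the linear strain diagram with ε_cu = 0.003: ε_t = 0.003 (d − c)/c = 0.003 × (600 − 120.32)/120.32 = 0.0120.
Since ε_t ≥ 0.005, the section is tension-controlled.

ε_t ≈ 0.0120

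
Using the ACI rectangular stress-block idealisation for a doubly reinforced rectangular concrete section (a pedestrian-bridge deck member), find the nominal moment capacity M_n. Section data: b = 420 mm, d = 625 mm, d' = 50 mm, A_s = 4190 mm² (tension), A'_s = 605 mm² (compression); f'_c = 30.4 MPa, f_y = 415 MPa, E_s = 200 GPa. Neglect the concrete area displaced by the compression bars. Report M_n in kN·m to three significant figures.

Assume both tension and compression steel yield.
Net tension couple steel: A_s − A'_s = 3585 mm².
a = (A_s − A'_s) f_y / (0.85 f'_c b) = 1487775/(0.85 × 30.4 × 420) = 137.09 mm.
c = a/β₁ = 137.09/0.833 = 164.57 mm; ε'_s = 0.003(c − d')/c = 0.0021 ≥ f_y/E_s = 0.0021, so compression steel does yield.
M_n = (A_s − A'_s) f_y (d − a/2) + A'_s f_y (d − d') = [1487775 × (625 − 68.545) + 251075 × (625 − 50)] × 10⁻⁶ = 827.88 + 144.37 = 972.25 kN·m.

M_n ≈ 972 kN·m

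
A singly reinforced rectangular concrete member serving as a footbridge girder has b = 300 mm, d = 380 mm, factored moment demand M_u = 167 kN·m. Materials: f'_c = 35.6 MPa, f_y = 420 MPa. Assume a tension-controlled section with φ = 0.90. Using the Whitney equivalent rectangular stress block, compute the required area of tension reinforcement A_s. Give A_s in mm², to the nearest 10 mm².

A_s ≈ 1260 mm²

M_n = M_u/φ = 167/0.90 = 185.556 kN·m.
With M_n = 0.85 f'_c a b (d − a/2), solve the quadratic for a:
a = d − √(d² − 2M_n/(0.85 f'_c b)) = 380 − √(380² − 2 × 185.556×10⁶/(0.85 × 35.6 × 300)) = 58.26 mm.
A_s = 0.85 f'_c a b / f_y = 0.85 × 35.6 × 58.26 × 300 / 420 = 1259.2 mm².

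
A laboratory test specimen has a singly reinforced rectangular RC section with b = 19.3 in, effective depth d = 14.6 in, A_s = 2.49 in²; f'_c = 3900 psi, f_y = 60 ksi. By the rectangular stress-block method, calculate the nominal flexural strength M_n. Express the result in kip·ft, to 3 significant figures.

M_n ≈ 167 kip·ft

T = A_s f_y = 2.49 × 60 = 149.4 kips.
a = T/(0.85 f'_c b) = 149.4/(0.85 × 3.9 × 19.3) = 2.335 in.
M_n = T(d − a/2) = 149.4 × (14.6 − 1.1675) = 2006.8 kip·in = 2006.8/12 = 167.23 kip·ft.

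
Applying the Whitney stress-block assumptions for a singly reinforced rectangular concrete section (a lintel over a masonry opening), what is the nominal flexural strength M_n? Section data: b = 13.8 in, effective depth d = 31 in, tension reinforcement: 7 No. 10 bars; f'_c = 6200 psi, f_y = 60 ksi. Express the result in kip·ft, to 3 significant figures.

M_n ≈ 1210 kip·ft

A_s = 7 × 1.27 = 8.89 in².
T = A_s f_y = 8.89 × 60 = 533.4 kips.
a = T/(0.85 f'_c b) = 533.4/(0.85 × 6.2 × 13.8) = 7.334 in.
M_n = T(d − a/2) = 533.4 × (31 − 3.667) = 14579.4 kip·in = 14579.4/12 = 1214.95 kip·ft.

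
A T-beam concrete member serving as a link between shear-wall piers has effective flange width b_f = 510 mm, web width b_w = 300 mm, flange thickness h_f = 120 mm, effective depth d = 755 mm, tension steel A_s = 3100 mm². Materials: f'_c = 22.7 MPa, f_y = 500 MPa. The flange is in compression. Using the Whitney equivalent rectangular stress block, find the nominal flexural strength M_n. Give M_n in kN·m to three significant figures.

M_n ≈ 1040 kN·m

Tension: T = A_s f_y = 3100 × 500 = 1550000 N.
Try a within the flange: a = T/(0.85 f'_c b_f) = 1550000/(0.85 × 22.7 × 510) = 157.51 mm.
a = 157.51 > h_f = 120 mm: the block extends into the web. Split into flange-overhang and web parts.
C_f = 0.85 f'_c (b_f − b_w) h_f = 0.85 × 22.7 × (510 − 300) × 120 = 486234 N.
Remaining web compression depth: a_w = (T − C_f)/(0.85 f'_c b_w) = (1550000 − 486234)/(0.85 × 22.7 × 300) = 183.77 mm.
M_n = C_f(d − h_f/2) + (T − C_f)(d − a_w/2) = 486234 × (755 − 60) + 1063766 × (755 − 91.885) = 337.93 + 705.40 = 1043.33 × 10⁶ N·mm.
M_n = 1043.33 kN·m.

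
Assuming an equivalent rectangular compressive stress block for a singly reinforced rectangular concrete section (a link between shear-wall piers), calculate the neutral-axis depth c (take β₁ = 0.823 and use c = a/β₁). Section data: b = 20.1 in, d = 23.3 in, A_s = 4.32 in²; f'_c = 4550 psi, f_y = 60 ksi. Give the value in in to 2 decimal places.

T = A_s f_y = 4.32 × 60 = 259.2 kips.
a = T/(0.85 f'_c b) = 259.2/(0.85 × 4.55 × 20.1) = 3.3343 in.
With β₁ = 0.823, c = a/β₁ = 3.3343/0.823 = 4.05 in.

c ≈ 4.05 in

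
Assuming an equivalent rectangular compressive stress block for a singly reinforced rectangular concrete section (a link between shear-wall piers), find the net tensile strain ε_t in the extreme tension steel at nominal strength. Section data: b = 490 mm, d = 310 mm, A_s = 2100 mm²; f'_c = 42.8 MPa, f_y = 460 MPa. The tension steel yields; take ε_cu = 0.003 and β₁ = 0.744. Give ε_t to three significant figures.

ε_t ≈ 0.00977

a = A_s f_y/(0.85 f'_c b) = 54.19 mm.
β₁ = 0.744, so c = a/β₁ = 54.19/0.744 = 72.84 mm.
From the linear strain diagram with ε_cu = 0.003: ε_t = 0.003 (d − c)/c = 0.003 × (310 − 72.84)/72.84 = 0.00977.
Since ε_t ≥ 0.005, the section is tension-controlled.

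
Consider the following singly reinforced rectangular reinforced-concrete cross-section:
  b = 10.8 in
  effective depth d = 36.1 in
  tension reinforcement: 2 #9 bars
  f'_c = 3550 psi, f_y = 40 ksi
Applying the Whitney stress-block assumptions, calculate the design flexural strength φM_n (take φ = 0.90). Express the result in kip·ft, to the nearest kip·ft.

A_s = 2 × 1 = 2 in².
T = A_s f_y = 2 × 40 = 80 kips.
a = T/(0.85 f'_c b) = 80/(0.85 × 3.55 × 10.8) = 2.455 in.
M_n = T(d − a/2) = 80 × (36.1 − 1.2275) = 2789.8 kip·in = 2789.8/12 = 232.48 kip·ft.
φM_n = 0.90 × 232.48 = 209.23 kip·ft.

φM_n ≈ 209 kip·ft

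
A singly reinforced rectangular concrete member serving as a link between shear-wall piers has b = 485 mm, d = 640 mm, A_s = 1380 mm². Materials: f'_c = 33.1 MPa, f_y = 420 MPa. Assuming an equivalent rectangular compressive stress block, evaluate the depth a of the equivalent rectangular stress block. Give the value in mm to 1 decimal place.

T = A_s f_y = 1380 × 420 = 579600 N = 579.6 kN.
Setting C = 0.85 f'_c a b equal to T: a = 579600/(0.85 × 33.1 × 485) = 42.5 mm.

a ≈ 42.5 mm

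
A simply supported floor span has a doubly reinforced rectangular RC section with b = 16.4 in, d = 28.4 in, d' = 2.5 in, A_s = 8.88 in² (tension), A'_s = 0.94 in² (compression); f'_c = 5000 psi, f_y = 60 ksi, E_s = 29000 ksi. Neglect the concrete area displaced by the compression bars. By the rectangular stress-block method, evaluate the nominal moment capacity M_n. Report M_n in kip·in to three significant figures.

Assume both steels yield.
a = (A_s − A'_s) f_y/(0.85 f'_c b) = (8.88 − 0.94) × 60/(0.85 × 5 × 16.4) = 6.835 in.
c = a/β₁ = 6.835/0.8 = 8.544 in; ε'_s = 0.003(c − d')/c = 0.0021 ≥ ε_y = 0.0021, so the compression steel yields.
M_n = (A_s − A'_s) f_y (d − a/2) + A'_s f_y (d − d') = 476.4 × (28.4 − 3.4175) + 56.4 × (28.4 − 2.5) = 11901.7 + 1460.8 = 13362.5 kip·in.

M_n ≈ 13400 kip·in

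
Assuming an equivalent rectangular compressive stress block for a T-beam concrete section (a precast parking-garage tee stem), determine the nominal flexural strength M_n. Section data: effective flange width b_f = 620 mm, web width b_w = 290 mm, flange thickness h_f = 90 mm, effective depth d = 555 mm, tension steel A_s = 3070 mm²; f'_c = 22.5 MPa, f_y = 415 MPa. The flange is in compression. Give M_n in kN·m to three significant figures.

M_n ≈ 637 kN·m

Tension: T = A_s f_y = 3070 × 415 = 1274050 N.
Try a within the flange: a = T/(0.85 f'_c b_f) = 1274050/(0.85 × 22.5 × 620) = 107.45 mm.
a = 107.45 > h_f = 90 mm: the block extends into the web. Split into flange-overhang and web parts.
C_f = 0.85 f'_c (b_f − b_w) h_f = 0.85 × 22.5 × (620 − 290) × 90 = 568013 N.
Remaining web compression depth: a_w = (T − C_f)/(0.85 f'_c b_w) = (1274050 − 568013)/(0.85 × 22.5 × 290) = 127.30 mm.
M_n = C_f(d − h_f/2) + (T − C_f)(d − a_w/2) = 568013 × (555 − 45) + 706037 × (555 − 63.65) = 289.69 + 346.91 = 636.60 × 10⁶ N·mm.
M_n = 636.60 kN·m.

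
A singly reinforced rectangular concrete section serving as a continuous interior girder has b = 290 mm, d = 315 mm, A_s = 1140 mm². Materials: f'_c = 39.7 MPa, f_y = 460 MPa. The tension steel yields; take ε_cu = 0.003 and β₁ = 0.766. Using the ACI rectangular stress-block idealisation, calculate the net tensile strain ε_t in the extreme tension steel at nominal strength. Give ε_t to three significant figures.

a = A_s f_y/(0.85 f'_c b) = 53.59 mm.
β₁ = 0.766, so c = a/β₁ = 53.59/0.766 = 69.96 mm.
From the linear strain diagram with ε_cu = 0.003: ε_t = 0.003 (d − c)/c = 0.003 × (315 − 69.96)/69.96 = 0.0105.
Since ε_t ≥ 0.005, the section is tension-controlled.

ε_t ≈ 0.0105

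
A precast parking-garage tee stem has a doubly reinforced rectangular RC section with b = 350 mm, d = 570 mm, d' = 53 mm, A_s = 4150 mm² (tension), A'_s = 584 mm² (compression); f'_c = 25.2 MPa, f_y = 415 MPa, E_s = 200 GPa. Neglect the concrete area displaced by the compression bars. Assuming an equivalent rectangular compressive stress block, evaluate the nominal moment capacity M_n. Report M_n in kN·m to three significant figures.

Assume both tension and compression steel yield.
Net tension couple steel: A_s − A'_s = 3566 mm².
a = (A_s − A'_s) f_y / (0.85 f'_c b) = 1479890/(0.85 × 25.2 × 350) = 197.40 mm.
c = a/β₁ = 197.40/0.85 = 232.24 mm; ε'_s = 0.003(c − d')/c = 0.0023 ≥ f_y/E_s = 0.0021, so compression steel does yield.
M_n = (A_s − A'_s) f_y (d − a/2) + A'_s f_y (d − d') = [1479890 × (570 − 98.7) + 242360 × (570 − 53)] × 10⁻⁶ = 697.47 + 125.30 = 822.77 kN·m.

M_n ≈ 823 kN·m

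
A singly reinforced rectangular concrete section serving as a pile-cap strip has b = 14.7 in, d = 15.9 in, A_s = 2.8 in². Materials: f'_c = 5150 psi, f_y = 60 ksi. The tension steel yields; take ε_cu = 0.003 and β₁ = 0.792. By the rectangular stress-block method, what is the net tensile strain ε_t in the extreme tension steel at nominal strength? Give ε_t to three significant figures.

a = A_s f_y/(0.85 f'_c b) = 2.611 in.
β₁ = 0.792, so c = a/β₁ = 2.611/0.792 = 3.297 in.
From the linear strain diagram with ε_cu = 0.003: ε_t = 0.003 (d − c)/c = 0.003 × (15.9 − 3.297)/3.297 = 0.0115.
Since ε_t ≥ 0.005, the section is tension-controlled.

ε_t ≈ 0.0115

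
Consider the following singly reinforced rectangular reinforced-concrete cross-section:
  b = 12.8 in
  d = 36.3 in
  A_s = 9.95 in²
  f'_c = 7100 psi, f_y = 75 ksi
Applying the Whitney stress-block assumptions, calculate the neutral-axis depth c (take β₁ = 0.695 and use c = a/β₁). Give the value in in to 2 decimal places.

T = A_s f_y = 9.95 × 75 = 746.25 kips.
a = T/(0.85 f'_c b) = 746.25/(0.85 × 7.1 × 12.8) = 9.6604 in.
With β₁ = 0.695, c = a/β₁ = 9.6604/0.695 = 13.90 in.

c ≈ 13.90 in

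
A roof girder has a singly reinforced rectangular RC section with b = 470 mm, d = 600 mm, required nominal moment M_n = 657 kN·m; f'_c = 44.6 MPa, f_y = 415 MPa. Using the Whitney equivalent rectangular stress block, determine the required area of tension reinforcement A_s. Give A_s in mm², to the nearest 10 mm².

With M_n = 0.85 f'_c a b (d − a/2), solve the quadratic for a:
a = d − √(d² − 2M_n/(0.85 f'_c b)) = 600 − √(600² − 2 × 657×10⁶/(0.85 × 44.6 × 470)) = 64.97 mm.
A_s = 0.85 f'_c a b / f_y = 0.85 × 44.6 × 64.97 × 470 / 415 = 2789.4 mm².

A_s ≈ 2790 mm²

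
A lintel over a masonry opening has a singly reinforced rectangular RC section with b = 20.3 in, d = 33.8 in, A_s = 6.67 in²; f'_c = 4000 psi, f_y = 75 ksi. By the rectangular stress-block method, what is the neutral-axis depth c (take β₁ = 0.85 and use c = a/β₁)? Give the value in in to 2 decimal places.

T = A_s f_y = 6.67 × 75 = 500.25 kips.
a = T/(0.85 f'_c b) = 500.25/(0.85 × 4 × 20.3) = 7.2479 in.
With β₁ = 0.85, c = a/β₁ = 7.2479/0.85 = 8.53 in.

c ≈ 8.53 in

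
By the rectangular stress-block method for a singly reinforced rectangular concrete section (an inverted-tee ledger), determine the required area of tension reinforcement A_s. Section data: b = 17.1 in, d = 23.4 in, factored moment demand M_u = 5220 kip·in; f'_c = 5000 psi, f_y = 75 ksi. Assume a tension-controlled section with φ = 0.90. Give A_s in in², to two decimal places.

A_s ≈ 3.59 in²

M_n = M_u/φ = 5220/0.90 = 5800 kip·in.
From M_n = 0.85 f'_c a b (d − a/2):
a = d − √(d² − 2M_n/(0.85 f'_c b)) = 23.4 − √(23.4² − 2 × 5800/(0.85 × 5 × 17.1)) = 3.704 in.
A_s = 0.85 f'_c a b / f_y = 0.85 × 5 × 3.704 × 17.1 / 75 = 3.589 in².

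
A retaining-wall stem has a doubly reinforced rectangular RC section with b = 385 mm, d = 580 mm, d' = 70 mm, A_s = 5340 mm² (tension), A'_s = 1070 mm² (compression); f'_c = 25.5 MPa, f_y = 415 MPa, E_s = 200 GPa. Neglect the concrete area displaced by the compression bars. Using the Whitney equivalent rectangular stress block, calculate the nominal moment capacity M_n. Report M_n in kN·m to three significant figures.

Assume both tension and compression steel yield.
Net tension couple steel: A_s − A'_s = 4270 mm².
a = (A_s − A'_s) f_y / (0.85 f'_c b) = 1772050/(0.85 × 25.5 × 385) = 212.35 mm.
c = a/β₁ = 212.35/0.85 = 249.82 mm; ε'_s = 0.003(c − d')/c = 0.0022 ≥ f_y/E_s = 0.0021, so compression steel does yield.
M_n = (A_s − A'_s) f_y (d − a/2) + A'_s f_y (d − d') = [1772050 × (580 − 106.175) + 444050 × (580 − 70)] × 10⁻⁶ = 839.64 + 226.47 = 1066.11 kN·m.

M_n ≈ 1070 kN·m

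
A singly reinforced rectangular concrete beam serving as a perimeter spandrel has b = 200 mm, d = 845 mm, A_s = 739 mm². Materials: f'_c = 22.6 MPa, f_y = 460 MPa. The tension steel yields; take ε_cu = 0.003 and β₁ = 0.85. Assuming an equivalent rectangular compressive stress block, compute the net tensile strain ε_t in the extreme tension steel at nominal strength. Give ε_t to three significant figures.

ε_t ≈ 0.0214

a = A_s f_y/(0.85 f'_c b) = 88.48 mm.
β₁ = 0.85, so c = a/β₁ = 88.48/0.85 = 104.09 mm.
From the linear strain diagram with ε_cu = 0.003: ε_t = 0.003 (d − c)/c = 0.003 × (845 − 104.09)/104.09 = 0.0214.
Since ε_t ≥ 0.005, the section is tension-controlled.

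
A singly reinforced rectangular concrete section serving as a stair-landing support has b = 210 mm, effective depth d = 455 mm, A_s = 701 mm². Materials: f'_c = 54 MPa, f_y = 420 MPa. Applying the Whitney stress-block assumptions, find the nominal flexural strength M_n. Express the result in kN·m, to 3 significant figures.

T = A_s f_y = 701 × 420 = 294420 N = 294.42 kN.
From C = T: a = T/(0.85 f'_c b) = 294420/(0.85 × 54 × 210) = 30.54 mm.
M_n = T(d − a/2) = 294.42 kN × (455 − 15.27) mm = 129.47 kN·m.

M_n ≈ 129 kN·m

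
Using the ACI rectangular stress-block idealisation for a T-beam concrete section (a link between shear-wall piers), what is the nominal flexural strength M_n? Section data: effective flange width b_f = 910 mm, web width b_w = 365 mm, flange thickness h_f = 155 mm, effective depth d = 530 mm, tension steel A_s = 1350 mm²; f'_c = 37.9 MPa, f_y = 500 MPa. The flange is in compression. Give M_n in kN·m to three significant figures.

M_n ≈ 350 kN·m

Tension: T = A_s f_y = 1350 × 500 = 675000 N.
Try a within the flange: a = T/(0.85 f'_c b_f) = 675000/(0.85 × 37.9 × 910) = 23.03 mm.
Since a = 23.03 ≤ h_f = 155 mm, the stress block lies entirely in the flange; analyse as a rectangular beam of width b_f.
M_n = T(d − a/2) = 675000 × (530 − 11.515) = 349.98 × 10⁶ N·mm.
M_n = 349.98 kN·m.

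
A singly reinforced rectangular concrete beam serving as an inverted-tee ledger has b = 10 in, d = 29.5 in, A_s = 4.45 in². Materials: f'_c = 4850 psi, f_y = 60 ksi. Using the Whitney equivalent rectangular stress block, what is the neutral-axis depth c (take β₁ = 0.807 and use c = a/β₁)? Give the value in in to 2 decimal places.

T = A_s f_y = 4.45 × 60 = 267 kips.
a = T/(0.85 f'_c b) = 267/(0.85 × 4.85 × 10) = 6.4767 in.
With β₁ = 0.807, c = a/β₁ = 6.4767/0.807 = 8.03 in.

c ≈ 8.03 in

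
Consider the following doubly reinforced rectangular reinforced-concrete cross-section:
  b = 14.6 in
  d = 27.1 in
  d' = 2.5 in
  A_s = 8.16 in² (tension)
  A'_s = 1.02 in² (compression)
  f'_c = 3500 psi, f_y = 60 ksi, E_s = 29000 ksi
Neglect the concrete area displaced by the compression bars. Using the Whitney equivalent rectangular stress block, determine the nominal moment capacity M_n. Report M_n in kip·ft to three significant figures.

M_n ≈ 917 kip·ft

Assume both steels yield.
a = (A_s − A'_s) f_y/(0.85 f'_c b) = (8.16 − 1.02) × 60/(0.85 × 3.5 × 14.6) = 9.863 in.
c = a/β₁ = 9.863/0.85 = 11.604 in; ε'_s = 0.003(c − d')/c = 0.0024 ≥ ε_y = 0.0021, so the compression steel yields.
M_n = (A_s − A'_s) f_y (d − a/2) + A'_s f_y (d − d') = 428.4 × (27.1 − 4.9315) + 61.2 × (27.1 − 2.5) = 9497.0 + 1505.5 = 11002.5 kip·in = 11002.5/12 = 916.88 kip·ft.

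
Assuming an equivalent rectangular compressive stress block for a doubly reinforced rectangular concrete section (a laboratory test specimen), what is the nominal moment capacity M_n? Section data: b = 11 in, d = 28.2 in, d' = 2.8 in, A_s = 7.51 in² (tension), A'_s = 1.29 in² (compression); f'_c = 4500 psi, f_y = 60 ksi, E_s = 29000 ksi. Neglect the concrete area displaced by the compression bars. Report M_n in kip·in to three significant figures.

Assume both steels yield.
a = (A_s − A'_s) f_y/(0.85 f'_c b) = (7.51 − 1.29) × 60/(0.85 × 4.5 × 11) = 8.870 in.
c = a/β₁ = 8.870/0.825 = 10.752 in; ε'_s = 0.003(c − d')/c = 0.0022 ≥ ε_y = 0.0021, so the compression steel yields.
M_n = (A_s − A'_s) f_y (d − a/2) + A'_s f_y (d − d') = 373.2 × (28.2 − 4.435) + 77.4 × (28.2 − 2.8) = 8869.1 + 1966.0 = 10835.1 kip·in.

M_n ≈ 10800 kip·in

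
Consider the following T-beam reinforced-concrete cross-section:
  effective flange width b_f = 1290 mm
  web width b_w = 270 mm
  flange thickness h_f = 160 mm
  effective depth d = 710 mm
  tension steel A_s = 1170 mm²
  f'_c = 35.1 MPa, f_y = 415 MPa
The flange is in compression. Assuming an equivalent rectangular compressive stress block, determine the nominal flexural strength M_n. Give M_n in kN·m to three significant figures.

M_n ≈ 342 kN·m

Tension: T = A_s f_y = 1170 × 415 = 485550 N.
Try a within the flange: a = T/(0.85 f'_c b_f) = 485550/(0.85 × 35.1 × 1290) = 12.62 mm.
Since a = 12.62 ≤ h_f = 160 mm, the stress block lies entirely in the flange; analyse as a rectangular beam of width b_f.
M_n = T(d − a/2) = 485550 × (710 − 6.31) = 341.68 × 10⁶ N·mm.
M_n = 341.68 kN·m.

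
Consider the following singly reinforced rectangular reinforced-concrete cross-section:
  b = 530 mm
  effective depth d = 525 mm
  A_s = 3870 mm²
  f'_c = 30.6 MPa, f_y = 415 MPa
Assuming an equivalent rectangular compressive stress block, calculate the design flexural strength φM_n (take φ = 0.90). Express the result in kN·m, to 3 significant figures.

φM_n ≈ 675 kN·m

T = A_s f_y = 3870 × 415 = 1606050 N = 1606.05 kN.
From C = T: a = T/(0.85 f'_c b) = 1606050/(0.85 × 30.6 × 530) = 116.50 mm.
M_n = T(d − a/2) = 1606.05 kN × (525 − 58.25) mm = 749.62 kN·m.
φM_n = 0.90 × 749.62 = 674.66 kN·m.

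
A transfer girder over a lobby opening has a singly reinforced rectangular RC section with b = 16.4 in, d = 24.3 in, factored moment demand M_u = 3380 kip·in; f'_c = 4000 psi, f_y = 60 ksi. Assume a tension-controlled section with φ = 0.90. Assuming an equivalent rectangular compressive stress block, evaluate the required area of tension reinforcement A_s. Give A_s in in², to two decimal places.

M_n = M_u/φ = 3380/0.90 = 3755.56 kip·in.
From M_n = 0.85 f'_c a b (d − a/2):
a = d − √(d² − 2M_n/(0.85 f'_c b)) = 24.3 − √(24.3² − 2 × 3755.56/(0.85 × 4 × 16.4)) = 2.951 in.
A_s = 0.85 f'_c a b / f_y = 0.85 × 4 × 2.951 × 16.4 / 60 = 2.742 in².

A_s ≈ 2.74 in²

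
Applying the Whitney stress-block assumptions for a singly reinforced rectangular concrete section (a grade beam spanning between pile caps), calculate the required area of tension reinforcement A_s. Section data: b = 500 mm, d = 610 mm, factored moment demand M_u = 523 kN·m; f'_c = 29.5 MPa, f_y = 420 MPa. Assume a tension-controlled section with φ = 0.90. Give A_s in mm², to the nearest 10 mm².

M_n = M_u/φ = 523/0.90 = 581.111 kN·m.
With M_n = 0.85 f'_c a b (d − a/2), solve the quadratic for a:
a = d − √(d² − 2M_n/(0.85 f'_c b)) = 610 − √(610² − 2 × 581.111×10⁶/(0.85 × 29.5 × 500)) = 81.42 mm.
A_s = 0.85 f'_c a b / f_y = 0.85 × 29.5 × 81.42 × 500 / 420 = 2430.5 mm².

A_s ≈ 2430 mm²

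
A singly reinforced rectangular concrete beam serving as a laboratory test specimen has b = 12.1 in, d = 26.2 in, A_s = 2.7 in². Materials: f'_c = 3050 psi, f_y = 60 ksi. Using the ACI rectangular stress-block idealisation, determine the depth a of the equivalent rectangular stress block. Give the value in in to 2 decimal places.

a ≈ 5.16 in

T = A_s f_y = 2.7 × 60 = 162 kips.
a = T/(0.85 f'_c b) = 162/(0.85 × 3.05 × 12.1) = 5.16 in.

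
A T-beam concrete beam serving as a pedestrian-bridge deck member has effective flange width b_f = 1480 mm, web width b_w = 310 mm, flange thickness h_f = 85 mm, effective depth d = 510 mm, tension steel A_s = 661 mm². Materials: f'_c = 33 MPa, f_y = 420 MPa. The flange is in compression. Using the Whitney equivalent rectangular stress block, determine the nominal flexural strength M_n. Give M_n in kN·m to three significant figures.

M_n ≈ 141 kN·m

Tension: T = A_s f_y = 661 × 420 = 277620 N.
Try a within the flange: a = T/(0.85 f'_c b_f) = 277620/(0.85 × 33 × 1480) = 6.69 mm.
Since a = 6.69 ≤ h_f = 85 mm, the stress block lies entirely in the flange; analyse as a rectangular beam of width b_f.
M_n = T(d − a/2) = 277620 × (510 − 3.345) = 140.66 × 10⁶ N·mm.
M_n = 140.66 kN·m.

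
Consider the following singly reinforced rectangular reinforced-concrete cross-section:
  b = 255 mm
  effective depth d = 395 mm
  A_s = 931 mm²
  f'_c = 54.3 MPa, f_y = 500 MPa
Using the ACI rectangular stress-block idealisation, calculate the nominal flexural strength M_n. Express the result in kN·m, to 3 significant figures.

M_n ≈ 175 kN·m

T = A_s f_y = 931 × 500 = 465500 N = 465.5 kN.
From C = T: a = T/(0.85 f'_c b) = 465500/(0.85 × 54.3 × 255) = 39.55 mm.
M_n = T(d − a/2) = 465.5 kN × (395 − 19.775) mm = 174.67 kN·m.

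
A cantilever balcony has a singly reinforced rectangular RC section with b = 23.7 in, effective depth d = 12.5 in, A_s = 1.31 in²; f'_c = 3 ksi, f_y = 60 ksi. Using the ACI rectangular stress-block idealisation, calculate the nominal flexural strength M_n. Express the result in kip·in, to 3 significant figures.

T = A_s f_y = 1.31 × 60 = 78.6 kips.
a = T/(0.85 f'_c b) = 78.6/(0.85 × 3 × 23.7) = 1.301 in.
M_n = T(d − a/2) = 78.6 × (12.5 − 0.6505) = 931.4 kip·in.

M_n ≈ 931 kip·in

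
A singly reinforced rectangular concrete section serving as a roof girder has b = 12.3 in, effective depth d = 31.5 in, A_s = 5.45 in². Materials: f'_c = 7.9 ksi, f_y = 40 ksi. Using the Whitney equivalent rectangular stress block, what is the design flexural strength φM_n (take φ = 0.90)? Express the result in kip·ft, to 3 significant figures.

φM_n ≈ 493 kip·ft

T = A_s f_y = 5.45 × 40 = 218 kips.
a = T/(0.85 f'_c b) = 218/(0.85 × 7.9 × 12.3) = 2.639 in.
M_n = T(d − a/2) = 218 × (31.5 − 1.3195) = 6579.3 kip·in = 6579.3/12 = 548.28 kip·ft.
φM_n = 0.90 × 548.28 = 493.45 kip·ft.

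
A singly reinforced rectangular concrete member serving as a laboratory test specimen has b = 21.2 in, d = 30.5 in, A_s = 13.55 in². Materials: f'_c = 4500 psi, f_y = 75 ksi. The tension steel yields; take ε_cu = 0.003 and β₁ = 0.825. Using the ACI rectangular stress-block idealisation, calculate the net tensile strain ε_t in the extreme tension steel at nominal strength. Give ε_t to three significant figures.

ε_t ≈ 0.00302

a = A_s f_y/(0.85 f'_c b) = 12.532 in.
β₁ = 0.825, so c = a/β₁ = 12.532/0.825 = 15.190 in.
From the linear strain diagram with ε_cu = 0.003: ε_t = 0.003 (d − c)/c = 0.003 × (30.5 − 15.190)/15.190 = 0.00302.
ε_t < 0.004 — the section is over-reinforced for flexure under ACI limits.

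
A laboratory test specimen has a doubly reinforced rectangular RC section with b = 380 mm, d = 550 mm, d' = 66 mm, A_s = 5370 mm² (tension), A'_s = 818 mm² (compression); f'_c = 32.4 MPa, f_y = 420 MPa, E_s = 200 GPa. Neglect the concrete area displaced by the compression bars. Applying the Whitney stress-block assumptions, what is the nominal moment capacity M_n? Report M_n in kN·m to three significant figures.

Assume both tension and compression steel yield.
Net tension couple steel: A_s − A'_s = 4552 mm².
a = (A_s − A'_s) f_y / (0.85 f'_c b) = 1911840/(0.85 × 32.4 × 380) = 182.69 mm.
c = a/β₁ = 182.69/0.819 = 223.06 mm; ε'_s = 0.003(c − d')/c = 0.0021 ≥ f_y/E_s = 0.0021, so compression steel does yield.
M_n = (A_s − A'_s) f_y (d − a/2) + A'_s f_y (d − d') = [1911840 × (550 − 91.345) + 343560 × (550 − 66)] × 10⁻⁶ = 876.87 + 166.28 = 1043.15 kN·m.

M_n ≈ 1040 kN·m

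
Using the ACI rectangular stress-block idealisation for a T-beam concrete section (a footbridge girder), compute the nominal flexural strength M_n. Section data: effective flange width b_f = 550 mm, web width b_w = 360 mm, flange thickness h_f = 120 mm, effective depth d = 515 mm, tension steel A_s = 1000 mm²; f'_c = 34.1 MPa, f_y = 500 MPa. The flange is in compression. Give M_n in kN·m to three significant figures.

Tension: T = A_s f_y = 1000 × 500 = 500000 N.
Try a within the flange: a = T/(0.85 f'_c b_f) = 500000/(0.85 × 34.1 × 550) = 31.36 mm.
Since a = 31.36 ≤ h_f = 120 mm, the stress block lies entirely in the flange; analyse as a rectangular beam of width b_f.
M_n = T(d − a/2) = 500000 × (515 − 15.68) = 249.66 × 10⁶ N·mm.
M_n = 249.66 kN·m.

M_n ≈ 250 kN·m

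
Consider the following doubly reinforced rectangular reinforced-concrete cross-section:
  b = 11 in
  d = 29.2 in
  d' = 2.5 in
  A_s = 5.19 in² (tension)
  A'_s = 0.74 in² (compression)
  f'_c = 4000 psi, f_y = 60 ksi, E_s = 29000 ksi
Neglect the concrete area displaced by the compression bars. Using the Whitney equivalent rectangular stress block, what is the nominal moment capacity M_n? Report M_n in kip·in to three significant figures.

Assume both steels yield.
a = (A_s − A'_s) f_y/(0.85 f'_c b) = (5.19 − 0.74) × 60/(0.85 × 4 × 11) = 7.139 in.
c = a/β₁ = 7.139/0.85 = 8.399 in; ε'_s = 0.003(c − d')/c = 0.0021 ≥ ε_y = 0.0021, so the compression steel yields.
M_n = (A_s − A'_s) f_y (d − a/2) + A'_s f_y (d − d') = 267 × (29.2 − 3.5695) + 44.4 × (29.2 − 2.5) = 6843.3 + 1185.5 = 8028.8 kip·in.

M_n ≈ 8030 kip·in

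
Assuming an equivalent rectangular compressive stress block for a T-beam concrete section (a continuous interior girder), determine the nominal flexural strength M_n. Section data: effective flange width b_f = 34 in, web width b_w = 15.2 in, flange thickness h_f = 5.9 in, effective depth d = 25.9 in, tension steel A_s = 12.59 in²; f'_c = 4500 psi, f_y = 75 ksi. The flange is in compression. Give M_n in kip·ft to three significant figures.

M_n ≈ 1740 kip·ft

Tension: T = A_s f_y = 12.59 × 75 = 944.25 kips.
Try a within the flange: a = T/(0.85 f'_c b_f) = 944.25/(0.85 × 4.5 × 34) = 7.261 in.
a = 7.261 > h_f = 5.9 in: the block extends into the web. Split into flange-overhang and web parts.
C_f = 0.85 f'_c (b_f − b_w) h_f = 0.85 × 4.5 × (34 − 15.2) × 5.9 = 424.3 kips.
Remaining web compression depth: a_w = (T − C_f)/(0.85 f'_c b_w) = (944.25 − 424.3)/(0.85 × 4.5 × 15.2) = 8.943 in.
M_n = C_f(d − h_f/2) + (T − C_f)(d − a_w/2) = 424.3 × (25.9 − 2.95) + 519.95 × (25.9 − 4.4715) = 9737.7 + 11141.7 = 20879.4 kip·in.
M_n = 20879.4/12 = 1739.95 kip·ft.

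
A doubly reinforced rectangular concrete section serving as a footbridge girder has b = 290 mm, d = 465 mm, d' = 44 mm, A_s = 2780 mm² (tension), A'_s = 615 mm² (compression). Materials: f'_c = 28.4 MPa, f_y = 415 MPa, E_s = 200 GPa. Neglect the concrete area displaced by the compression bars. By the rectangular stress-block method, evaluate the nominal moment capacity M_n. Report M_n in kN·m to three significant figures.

Assume both tension and compression steel yield.
Net tension couple steel: A_s − A'_s = 2165 mm².
a = (A_s − A'_s) f_y / (0.85 f'_c b) = 898475/(0.85 × 28.4 × 290) = 128.34 mm.
c = a/β₁ = 128.34/0.847 = 151.52 mm; ε'_s = 0.003(c − d')/c = 0.0021 ≥ f_y/E_s = 0.0021, so compression steel does yield.
M_n = (A_s − A'_s) f_y (d − a/2) + A'_s f_y (d − d') = [898475 × (465 − 64.17) + 255225 × (465 − 44)] × 10⁻⁶ = 360.14 + 107.45 = 467.59 kN·m.

M_n ≈ 468 kN·m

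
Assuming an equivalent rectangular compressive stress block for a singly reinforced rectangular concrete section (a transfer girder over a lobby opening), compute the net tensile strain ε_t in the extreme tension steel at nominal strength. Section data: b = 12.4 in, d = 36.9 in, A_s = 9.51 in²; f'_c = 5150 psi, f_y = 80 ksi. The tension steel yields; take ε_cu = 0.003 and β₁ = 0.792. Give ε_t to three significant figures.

ε_t ≈ 0.00326

a = A_s f_y/(0.85 f'_c b) = 14.016 in.
β₁ = 0.792, so c = a/β₁ = 14.016/0.792 = 17.697 in.
From the linear strain diagram with ε_cu = 0.003: ε_t = 0.003 (d − c)/c = 0.003 × (36.9 − 17.697)/17.697 = 0.00326.
ε_t < 0.004 — the section is over-reinforced for flexure under ACI limits.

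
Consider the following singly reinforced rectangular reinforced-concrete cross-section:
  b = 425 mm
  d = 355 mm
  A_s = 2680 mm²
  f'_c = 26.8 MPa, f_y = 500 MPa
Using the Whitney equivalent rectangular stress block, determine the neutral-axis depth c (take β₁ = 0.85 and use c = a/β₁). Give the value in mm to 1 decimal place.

T = A_s f_y = 2680 × 500 = 1340000 N = 1340 kN.
Setting C = 0.85 f'_c a b equal to T: a = 1340000/(0.85 × 26.8 × 425) = 138.408 mm.
With β₁ = 0.85, c = a/β₁ = 138.408/0.85 = 162.8 mm.

c ≈ 162.8 mm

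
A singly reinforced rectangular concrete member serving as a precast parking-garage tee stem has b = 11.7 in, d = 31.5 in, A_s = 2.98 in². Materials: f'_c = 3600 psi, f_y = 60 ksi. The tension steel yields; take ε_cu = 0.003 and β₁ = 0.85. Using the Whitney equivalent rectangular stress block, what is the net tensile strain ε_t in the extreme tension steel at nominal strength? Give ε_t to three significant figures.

ε_t ≈ 0.0131

a = A_s f_y/(0.85 f'_c b) = 4.994 in.
β₁ = 0.85, so c = a/β₁ = 4.994/0.85 = 5.875 in.
From the linear strain diagram with ε_cu = 0.003: ε_t = 0.003 (d − c)/c = 0.003 × (31.5 − 5.875)/5.875 = 0.0131.
Since ε_t ≥ 0.005, the section is tension-controlled.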